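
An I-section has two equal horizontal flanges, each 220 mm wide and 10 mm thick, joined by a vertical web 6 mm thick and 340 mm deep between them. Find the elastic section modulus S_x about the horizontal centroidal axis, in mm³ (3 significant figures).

S_x ≈ 8.58 × 10⁵ mm³

Split into non-overlapping primitives; take the origin at the lower-left of the bounding box.
Bottom flange: 220 × 10, A = 2 200 mm², y = 5 mm, Ī = 18 333 mm⁴.
Web: 6 × 340, A = 2 040 mm², y = 180 mm, Ī = 19 652 000 mm⁴.
Top flange: 220 × 10, A = 2 200 mm², y = 355 mm, Ī = 18 333 mm⁴.
By symmetry the centroid is at mid-height, ȳ = 180 mm.
Transfer each piece to the horizontal centroidal axis using Ī + A·d² with d = y − 180:
  bottom flange: d = -175 mm → contributes +67 393 333 mm⁴
  web: d = 0 mm → contributes +19 652 000 mm⁴
  top flange: d = 175 mm → contributes +67 393 333 mm⁴
Total I = 154 438 667 mm⁴.
Extreme fibre distance c = 180 mm; S = I/c = 857 993 mm³.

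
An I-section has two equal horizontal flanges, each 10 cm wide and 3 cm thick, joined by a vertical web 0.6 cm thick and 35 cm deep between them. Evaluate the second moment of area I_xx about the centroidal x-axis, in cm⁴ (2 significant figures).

I_xx ≈ 2.4 × 10⁴ cm⁴

Treat the section as a set of non-overlapping primitives; coordinates are from the bounding-box lower-left.
Bottom flange: 10 × 3, A = 30 cm², y = 1.5 cm, Ī = 22.5 cm⁴.
Web: 0.6 × 35, A = 21 cm², y = 20.5 cm, Ī = 2 144 cm⁴.
Top flange: 10 × 3, A = 30 cm², y = 39.5 cm, Ī = 22.5 cm⁴.
By symmetry the centroid is at mid-height, ȳ = 20.5 cm.
Transfer each piece to the centroidal x-axis using Ī + A·d² with d = y − 20.5:
  bottom flange: d = -19 cm → contributes +10 853 cm⁴
  web: d = 0 cm → contributes +2 144 cm⁴
  top flange: d = 19 cm → contributes +10 853 cm⁴
Total I = 23 849 cm⁴.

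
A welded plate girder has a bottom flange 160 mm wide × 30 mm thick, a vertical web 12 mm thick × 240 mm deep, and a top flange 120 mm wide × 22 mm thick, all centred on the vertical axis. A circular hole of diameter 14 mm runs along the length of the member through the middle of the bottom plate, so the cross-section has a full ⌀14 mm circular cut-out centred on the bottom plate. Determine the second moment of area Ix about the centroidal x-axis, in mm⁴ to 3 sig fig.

Ix ≈ 1.36 × 10⁸ mm⁴

Break the section into simple shapes (no overlaps), measuring from the bottom-left corner of the bounding box.
Bottom plate: 160 × 30, A = 4 800 mm², y = 15 mm, Ī = 360 000 mm⁴.
Web plate: 12 × 240, A = 2 880 mm², y = 150 mm, Ī = 13 824 000 mm⁴.
Top plate: 120 × 22, A = 2 640 mm², y = 281 mm, Ī = 106 480 mm⁴.
Hole (subtracted): ⌀14, A = 153.94 mm², y = 15 mm, Ī = 1885.7 mm⁴.
Centroid: ȳ = ΣA·y / ΣA = 122.32 mm.
Transfer each piece to the centroidal x-axis using Ī + A·d² with d = y − 122.32:
  bottom plate: d = -107.32 mm → contributes +55 646 243 mm⁴
  web plate: d = 27.678 mm → contributes +16 030 319 mm⁴
  top plate: d = 158.68 mm → contributes +66 578 441 mm⁴
  hole: d = -107.32 mm → contributes −1 774 939 mm⁴
Total I = 136 480 065 mm⁴.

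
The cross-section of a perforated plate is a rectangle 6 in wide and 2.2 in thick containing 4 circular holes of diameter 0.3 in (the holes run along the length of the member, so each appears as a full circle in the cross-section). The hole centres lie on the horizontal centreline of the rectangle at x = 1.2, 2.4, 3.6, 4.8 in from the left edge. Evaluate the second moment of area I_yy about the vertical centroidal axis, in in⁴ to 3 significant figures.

Decompose the section into non-overlapping parts with the origin at the bottom-left of its bounding rectangle.
Plate: 6 × 2.2, A = 13.2 in², x = 3 in, Ī = 39.6 in⁴.
Hole 1 (subtracted): ⌀0.3, A = 0.070686 in², x = 1.2 in, Ī = 0.00039761 in⁴.
Hole 2 (subtracted): ⌀0.3, A = 0.070686 in², x = 2.4 in, Ī = 0.00039761 in⁴.
Hole 3 (subtracted): ⌀0.3, A = 0.070686 in², x = 3.6 in, Ī = 0.00039761 in⁴.
Hole 4 (subtracted): ⌀0.3, A = 0.070686 in², x = 4.8 in, Ī = 0.00039761 in⁴.
By symmetry the centroid is at mid-width, x̄ = 3 in.
Transfer each piece to the vertical centroidal axis using Ī + A·d² with d = x − 3:
  plate: d = 0 in → contributes +39.6 in⁴
  hole 1: d = -1.8 in → contributes −0.22942 in⁴
  hole 2: d = -0.6 in → contributes −0.025845 in⁴
  hole 3: d = 0.6 in → contributes −0.025845 in⁴
  hole 4: d = 1.8 in → contributes −0.22942 in⁴
Total I = 39.089 in⁴.

I_yy ≈ 39.1 in⁴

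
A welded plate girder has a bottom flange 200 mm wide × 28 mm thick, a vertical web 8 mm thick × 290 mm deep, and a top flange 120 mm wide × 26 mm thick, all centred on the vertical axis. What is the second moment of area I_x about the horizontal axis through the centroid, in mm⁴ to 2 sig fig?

I_x ≈ 2.2 × 10⁸ mm⁴

Treat the section as a set of non-overlapping primitives; coordinates are from the bounding-box lower-left.
Bottom plate: 200 × 28, A = 5 600 mm², y = 14 mm, Ī = 365 867 mm⁴.
Web plate: 8 × 290, A = 2 320 mm², y = 173 mm, Ī = 16 259 333 mm⁴.
Top plate: 120 × 26, A = 3 120 mm², y = 331 mm, Ī = 175 760 mm⁴.
Centroid: ȳ = ΣA·y / ΣA = 137 mm.
Transfer each piece to the horizontal axis through the centroid using Ī + A·d² with d = y − 137:
  bottom plate: d = -123 mm → contributes +85 088 267 mm⁴
  web plate: d = 36 mm → contributes +19 266 053 mm⁴
  top plate: d = 194 mm → contributes +117 600 080 mm⁴
Total I = 221 954 400 mm⁴.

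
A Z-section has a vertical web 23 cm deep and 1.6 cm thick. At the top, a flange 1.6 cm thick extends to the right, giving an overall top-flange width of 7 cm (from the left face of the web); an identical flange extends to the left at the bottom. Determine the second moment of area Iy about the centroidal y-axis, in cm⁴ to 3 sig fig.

Iy ≈ 262 cm⁴

Split into non-overlapping primitives; take the origin at the lower-left of the bounding box.
Web: 1.6 × 23, A = 36.8 cm², x = 6.2 cm, Ī = 7.8507 cm⁴.
Top flange (beyond web): 5.4 × 1.6, A = 8.64 cm², x = 9.7 cm, Ī = 20.995 cm⁴.
Bottom flange (beyond web): 5.4 × 1.6, A = 8.64 cm², x = 2.7 cm, Ī = 20.995 cm⁴.
Centroid: x̄ = ΣA·x / ΣA = 6.2 cm.
Transfer each piece to the centroidal y-axis using Ī + A·d² with d = x − 6.2:
  web: d = 0 cm → contributes +7.8507 cm⁴
  top flange (beyond web): d = 3.5 cm → contributes +126.84 cm⁴
  bottom flange (beyond web): d = -3.5 cm → contributes +126.84 cm⁴
Total I = 261.52 cm⁴.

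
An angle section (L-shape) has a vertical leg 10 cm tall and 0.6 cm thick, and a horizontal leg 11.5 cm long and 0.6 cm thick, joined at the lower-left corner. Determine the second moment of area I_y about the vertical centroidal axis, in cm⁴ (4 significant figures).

Decompose the section into non-overlapping parts with the origin at the bottom-left of its bounding rectangle.
Vertical leg: 0.6 × 10, A = 6 cm², x = 0.3 cm, Ī = 0.18 cm⁴.
Horizontal leg (remainder): 10.9 × 0.6, A = 6.54 cm², x = 6.05 cm, Ī = 64.7515 cm⁴.
Centroid: x̄ = ΣA·x / ΣA = 3.2988 cm.
Transfer each piece to the vertical centroidal axis using Ī + A·d² with d = x − 3.2988:
  vertical leg: d = -2.9988 cm → contributes +54.1369 cm⁴
  horizontal leg (remainder): d = 2.7512 cm → contributes +114.253 cm⁴
Total I = 168.39 cm⁴.

I_y ≈ 168.4 cm⁴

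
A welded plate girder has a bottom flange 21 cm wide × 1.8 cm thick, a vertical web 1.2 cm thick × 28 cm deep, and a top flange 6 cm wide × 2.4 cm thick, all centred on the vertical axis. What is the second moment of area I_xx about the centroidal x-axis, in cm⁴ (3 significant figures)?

Treat the section as a set of non-overlapping primitives; coordinates are from the bounding-box lower-left.
Bottom plate: 21 × 1.8, A = 37.8 cm², y = 0.9 cm, Ī = 10.206 cm⁴.
Web plate: 1.2 × 28, A = 33.6 cm², y = 15.8 cm, Ī = 2195.2 cm⁴.
Top plate: 6 × 2.4, A = 14.4 cm², y = 31 cm, Ī = 6.912 cm⁴.
Centroid: ȳ = ΣA·y / ΣA = 11.787 cm.
Transfer each piece to the centroidal x-axis using Ī + A·d² with d = y − 11.787:
  bottom plate: d = -10.887 cm → contributes +4490.3 cm⁴
  web plate: d = 4.0133 cm → contributes +2736.4 cm⁴
  top plate: d = 19.213 cm → contributes +5322.7 cm⁴
Total I = 12 549 cm⁴.

I_xx ≈ 1.25 × 10⁴ cm⁴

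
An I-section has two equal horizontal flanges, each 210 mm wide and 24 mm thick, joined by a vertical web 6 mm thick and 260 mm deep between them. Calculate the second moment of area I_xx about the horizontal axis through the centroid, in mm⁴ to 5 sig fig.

I_xx ≈ 2.1252 × 10⁸ mm⁴

Decompose the section into non-overlapping parts with the origin at the bottom-left of its bounding rectangle.
Bottom flange: 210 × 24, A = 5 040 mm², y = 12 mm, Ī = 241 920 mm⁴.
Web: 6 × 260, A = 1 560 mm², y = 154 mm, Ī = 8 788 000 mm⁴.
Top flange: 210 × 24, A = 5 040 mm², y = 296 mm, Ī = 241 920 mm⁴.
By symmetry the centroid is at mid-height, ȳ = 154 mm.
Transfer each piece to the horizontal axis through the centroid using Ī + A·d² with d = y − 154:
  bottom flange: d = -142 mm → contributes +101 868 480 mm⁴
  web: d = 0 mm → contributes +8 788 000 mm⁴
  top flange: d = 142 mm → contributes +101 868 480 mm⁴
Total I = 212 524 960 mm⁴.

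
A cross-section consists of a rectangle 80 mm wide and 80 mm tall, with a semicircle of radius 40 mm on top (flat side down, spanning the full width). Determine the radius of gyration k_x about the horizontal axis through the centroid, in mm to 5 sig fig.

k_x ≈ 32.737 mm

Break the section into simple shapes (no overlaps), measuring from the bottom-left corner of the bounding box.
Rectangular body: 80 × 80, A = 6 400 mm², y = 40 mm, Ī = 3 413 333 mm⁴.
Semicircular cap: semicircle r = 40, A = 2513.274 mm², y = 96.97653 mm, Ī = 280977.8 mm⁴.
Centroid: ȳ = ΣA·y / ΣA = 56.06566 mm.
Transfer each piece to the horizontal axis through the centroid using Ī + A·d² with d = y − 56.06566:
  rectangular body: d = -16.06566 mm → contributes +5 065 208 mm⁴
  semicircular cap: d = 40.91087 mm → contributes +4 487 442 mm⁴
Total I = 9 552 650 mm⁴.
Radius of gyration: k = √(I/A) = √(9 552 650 / 8913.274) = 32.73733 mm.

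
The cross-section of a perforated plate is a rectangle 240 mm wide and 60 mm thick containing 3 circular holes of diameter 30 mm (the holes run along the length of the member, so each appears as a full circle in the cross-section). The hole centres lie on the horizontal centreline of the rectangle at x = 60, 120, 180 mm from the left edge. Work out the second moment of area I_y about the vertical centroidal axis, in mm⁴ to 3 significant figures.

I_y ≈ 6.39 × 10⁷ mm⁴

Treat the section as a set of non-overlapping primitives; coordinates are from the bounding-box lower-left.
Plate: 240 × 60, A = 14 400 mm², x = 120 mm, Ī = 69 120 000 mm⁴.
Hole 1 (subtracted): ⌀30, A = 706.86 mm², x = 60 mm, Ī = 39 761 mm⁴.
Hole 2 (subtracted): ⌀30, A = 706.86 mm², x = 120 mm, Ī = 39 761 mm⁴.
Hole 3 (subtracted): ⌀30, A = 706.86 mm², x = 180 mm, Ī = 39 761 mm⁴.
By symmetry the centroid is at mid-width, x̄ = 120 mm.
Transfer each piece to the vertical centroidal axis using Ī + A·d² with d = x − 120:
  plate: d = 0 mm → contributes +69 120 000 mm⁴
  hole 1: d = -60 mm → contributes −2 584 451 mm⁴
  hole 2: d = 0 mm → contributes −39 761 mm⁴
  hole 3: d = 60 mm → contributes −2 584 451 mm⁴
Total I = 63 911 338 mm⁴.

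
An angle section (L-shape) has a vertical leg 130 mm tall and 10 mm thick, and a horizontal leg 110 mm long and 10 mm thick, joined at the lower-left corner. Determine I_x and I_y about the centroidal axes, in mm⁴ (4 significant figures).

I_x ≈ 3.874 × 10⁶ mm⁴, I_y ≈ 2.554 × 10⁶ mm⁴

Split into non-overlapping primitives; take the origin at the lower-left of the bounding box.
Vertical leg: 10 × 130, A = 1 300 mm², y = 65 mm, Ī = 1 830 833 mm⁴.
Horizontal leg (remainder): 100 × 10, A = 1 000 mm², y = 5 mm, Ī = 8333.33 mm⁴.
Centroid: ȳ = ΣA·y / ΣA = 38.913 mm.
Transfer each piece to the centroidal x-axis using Ī + A·d² with d = y − 38.913:
  vertical leg: d = 26.087 mm → contributes +2 715 521 mm⁴
  horizontal leg (remainder): d = -33.913 mm → contributes +1 158 428 mm⁴
Total I = 3 873 949 mm⁴.
For the y-axis: x̄ = 28.913 mm.
Repeating about the centroidal y-axis gives I_y = 2 553 949 mm⁴.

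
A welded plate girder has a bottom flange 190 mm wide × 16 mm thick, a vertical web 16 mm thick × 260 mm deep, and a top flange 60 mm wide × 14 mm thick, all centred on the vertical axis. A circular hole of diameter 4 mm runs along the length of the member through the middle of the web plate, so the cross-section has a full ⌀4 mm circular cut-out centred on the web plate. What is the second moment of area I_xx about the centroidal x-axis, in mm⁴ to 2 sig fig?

Split into non-overlapping primitives; take the origin at the lower-left of the bounding box.
Bottom plate: 190 × 16, A = 3 040 mm², y = 8 mm, Ī = 64 853 mm⁴.
Web plate: 16 × 260, A = 4 160 mm², y = 146 mm, Ī = 23 434 667 mm⁴.
Top plate: 60 × 14, A = 840 mm², y = 283 mm, Ī = 13 720 mm⁴.
Hole (subtracted): ⌀4, A = 12.57 mm², y = 146 mm, Ī = 12.57 mm⁴.
Centroid: ȳ = ΣA·y / ΣA = 108.1 mm.
Transfer each piece to the centroidal x-axis using Ī + A·d² with d = y − 108.1:
  bottom plate: d = -100.1 mm → contributes +30 510 502 mm⁴
  web plate: d = 37.92 mm → contributes +29 418 002 mm⁴
  top plate: d = 174.9 mm → contributes +25 716 659 mm⁴
  hole: d = 37.92 mm → contributes −18 087 mm⁴
Total I = 85 627 076 mm⁴.

I_xx ≈ 8.6 × 10⁷ mm⁴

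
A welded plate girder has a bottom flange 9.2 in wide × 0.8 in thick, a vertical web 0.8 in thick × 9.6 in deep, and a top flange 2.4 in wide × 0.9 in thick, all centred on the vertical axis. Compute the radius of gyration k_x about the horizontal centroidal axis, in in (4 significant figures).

k_x ≈ 4.005 in

Split into non-overlapping primitives; take the origin at the lower-left of the bounding box.
Bottom plate: 9.2 × 0.8, A = 7.36 in², y = 0.4 in, Ī = 0.392533 in⁴.
Web plate: 0.8 × 9.6, A = 7.68 in², y = 5.6 in, Ī = 58.9824 in⁴.
Top plate: 2.4 × 0.9, A = 2.16 in², y = 10.85 in, Ī = 0.1458 in⁴.
Centroid: ȳ = ΣA·y / ΣA = 4.03419 in.
Transfer each piece to the horizontal centroidal axis using Ī + A·d² with d = y − 4.03419:
  bottom plate: d = -3.63419 in → contributes +97.5983 in⁴
  web plate: d = 1.56581 in → contributes +77.812 in⁴
  top plate: d = 6.81581 in → contributes +100.489 in⁴
Total I = 275.9 in⁴.
Radius of gyration: k = √(I/A) = √(275.9 / 17.2) = 4.00508 in.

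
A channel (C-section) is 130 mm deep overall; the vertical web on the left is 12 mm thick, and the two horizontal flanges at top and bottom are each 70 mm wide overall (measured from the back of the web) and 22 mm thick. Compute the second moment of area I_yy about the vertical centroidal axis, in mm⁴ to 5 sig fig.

I_yy ≈ 1.9201 × 10⁶ mm⁴

Decompose the section into non-overlapping parts with the origin at the bottom-left of its bounding rectangle.
Web: 12 × 130, A = 1 560 mm², x = 6 mm, Ī = 18 720 mm⁴.
Top flange (beyond web): 58 × 22, A = 1 276 mm², x = 41 mm, Ī = 357705.3 mm⁴.
Bottom flange (beyond web): 58 × 22, A = 1 276 mm², x = 41 mm, Ī = 357705.3 mm⁴.
Centroid: x̄ = ΣA·x / ΣA = 27.72179 mm.
Transfer each piece to the vertical centroidal axis using Ī + A·d² with d = x − 27.72179:
  web: d = -21.72179 mm → contributes +754784.4 mm⁴
  top flange (beyond web): d = 13.27821 mm → contributes +582 678 mm⁴
  bottom flange (beyond web): d = 13.27821 mm → contributes +582 678 mm⁴
Total I = 1 920 140 mm⁴.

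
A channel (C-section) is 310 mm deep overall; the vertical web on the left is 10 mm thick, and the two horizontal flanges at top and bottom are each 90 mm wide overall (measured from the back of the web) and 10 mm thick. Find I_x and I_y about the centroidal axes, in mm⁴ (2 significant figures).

I_x ≈ 6.1 × 10⁷ mm⁴, I_y ≈ 3.0 × 10⁶ mm⁴

Split into non-overlapping primitives; take the origin at the lower-left of the bounding box.
Web: 10 × 310, A = 3 100 mm², y = 155 mm, Ī = 24 825 833 mm⁴.
Top flange (beyond web): 80 × 10, A = 800 mm², y = 305 mm, Ī = 6 667 mm⁴.
Bottom flange (beyond web): 80 × 10, A = 800 mm², y = 5 mm, Ī = 6 667 mm⁴.
By symmetry the centroid is at mid-height, ȳ = 155 mm.
Transfer each piece to the centroidal x-axis using Ī + A·d² with d = y − 155:
  web: d = 0 mm → contributes +24 825 833 mm⁴
  top flange (beyond web): d = 150 mm → contributes +18 006 667 mm⁴
  bottom flange (beyond web): d = -150 mm → contributes +18 006 667 mm⁴
Total I = 60 839 167 mm⁴.
For the y-axis: x̄ = 20.32 mm.
Repeating about the centroidal y-axis gives I_y = 3 016 188 mm⁴.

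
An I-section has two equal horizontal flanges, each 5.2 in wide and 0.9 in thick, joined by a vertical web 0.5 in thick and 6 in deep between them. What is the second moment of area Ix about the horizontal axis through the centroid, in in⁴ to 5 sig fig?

Decompose the section into non-overlapping parts with the origin at the bottom-left of its bounding rectangle.
Bottom flange: 5.2 × 0.9, A = 4.68 in², y = 0.45 in, Ī = 0.3159 in⁴.
Web: 0.5 × 6, A = 3 in², y = 3.9 in, Ī = 9 in⁴.
Top flange: 5.2 × 0.9, A = 4.68 in², y = 7.35 in, Ī = 0.3159 in⁴.
By symmetry the centroid is at mid-height, ȳ = 3.9 in.
Transfer each piece to the horizontal axis through the centroid using Ī + A·d² with d = y − 3.9:
  bottom flange: d = -3.45 in → contributes +56.0196 in⁴
  web: d = 0 in → contributes +9 in⁴
  top flange: d = 3.45 in → contributes +56.0196 in⁴
Total I = 121.0392 in⁴.

Ix ≈ 121.04 in⁴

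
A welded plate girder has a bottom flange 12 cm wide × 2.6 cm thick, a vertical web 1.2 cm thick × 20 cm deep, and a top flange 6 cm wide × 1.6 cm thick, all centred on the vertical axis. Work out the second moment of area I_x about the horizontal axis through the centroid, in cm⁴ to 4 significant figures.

I_x ≈ 4967 cm⁴

Treat the section as a set of non-overlapping primitives; coordinates are from the bounding-box lower-left.
Bottom plate: 12 × 2.6, A = 31.2 cm², y = 1.3 cm, Ī = 17.576 cm⁴.
Web plate: 1.2 × 20, A = 24 cm², y = 12.6 cm, Ī = 800 cm⁴.
Top plate: 6 × 1.6, A = 9.6 cm², y = 23.4 cm, Ī = 2.048 cm⁴.
Centroid: ȳ = ΣA·y / ΣA = 8.75926 cm.
Transfer each piece to the horizontal axis through the centroid using Ī + A·d² with d = y − 8.75926:
  bottom plate: d = -7.45926 cm → contributes +1753.56 cm⁴
  web plate: d = 3.84074 cm → contributes +1154.03 cm⁴
  top plate: d = 14.6407 cm → contributes +2059.82 cm⁴
Total I = 4967.41 cm⁴.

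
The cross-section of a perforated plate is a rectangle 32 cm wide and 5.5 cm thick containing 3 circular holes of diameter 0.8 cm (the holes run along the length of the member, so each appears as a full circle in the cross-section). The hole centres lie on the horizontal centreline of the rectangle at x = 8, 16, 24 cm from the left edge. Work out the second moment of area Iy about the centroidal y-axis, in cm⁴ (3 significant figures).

Treat the section as a set of non-overlapping primitives; coordinates are from the bounding-box lower-left.
Plate: 32 × 5.5, A = 176 cm², x = 16 cm, Ī = 15 019 cm⁴.
Hole 1 (subtracted): ⌀0.8, A = 0.50265 cm², x = 8 cm, Ī = 0.020106 cm⁴.
Hole 2 (subtracted): ⌀0.8, A = 0.50265 cm², x = 16 cm, Ī = 0.020106 cm⁴.
Hole 3 (subtracted): ⌀0.8, A = 0.50265 cm², x = 24 cm, Ī = 0.020106 cm⁴.
By symmetry the centroid is at mid-width, x̄ = 16 cm.
Transfer each piece to the centroidal y-axis using Ī + A·d² with d = x − 16:
  plate: d = 0 cm → contributes +15 019 cm⁴
  hole 1: d = -8 cm → contributes −32.19 cm⁴
  hole 2: d = 0 cm → contributes −0.020106 cm⁴
  hole 3: d = 8 cm → contributes −32.19 cm⁴
Total I = 14 954 cm⁴.

Iy ≈ 1.50 × 10⁴ cm⁴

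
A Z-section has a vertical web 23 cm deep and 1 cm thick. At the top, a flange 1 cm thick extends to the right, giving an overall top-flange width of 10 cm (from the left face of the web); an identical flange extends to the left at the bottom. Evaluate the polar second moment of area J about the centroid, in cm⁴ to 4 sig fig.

J ≈ 3767 cm⁴

Decompose the section into non-overlapping parts with the origin at the bottom-left of its bounding rectangle.
Web: 1 × 23, A = 23 cm², y = 11.5 cm, Ī = 1013.92 cm⁴.
Top flange (beyond web): 9 × 1, A = 9 cm², y = 22.5 cm, Ī = 0.75 cm⁴.
Bottom flange (beyond web): 9 × 1, A = 9 cm², y = 0.5 cm, Ī = 0.75 cm⁴.
Centroid: ȳ = ΣA·y / ΣA = 11.5 cm.
Transfer each piece to the centroidal x-axis using Ī + A·d² with d = y − 11.5:
  web: d = 0 cm → contributes +1013.92 cm⁴
  top flange (beyond web): d = 11 cm → contributes +1089.75 cm⁴
  bottom flange (beyond web): d = -11 cm → contributes +1089.75 cm⁴
Total I = 3193.42 cm⁴.
For the y-axis: x̄ = 9.5 cm.
Repeating about the centroidal y-axis gives I_y = 573.417 cm⁴.
Polar second moment: J = I_x + I_y = 3766.83 cm⁴.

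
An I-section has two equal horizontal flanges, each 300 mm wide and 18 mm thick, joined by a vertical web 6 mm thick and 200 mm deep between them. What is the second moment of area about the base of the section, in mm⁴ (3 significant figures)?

I_base ≈ 3.00 × 10⁸ mm⁴

Break the section into simple shapes (no overlaps), measuring from the bottom-left corner of the bounding box.
Bottom flange: 300 × 18, A = 5 400 mm², y = 9 mm, Ī = 145 800 mm⁴.
Web: 6 × 200, A = 1 200 mm², y = 118 mm, Ī = 4 000 000 mm⁴.
Top flange: 300 × 18, A = 5 400 mm², y = 227 mm, Ī = 145 800 mm⁴.
Transfer each piece to the bottom edge using Ī + A·d² with d = y − 0:
  bottom flange: d = 9 mm → contributes +583 200 mm⁴
  web: d = 118 mm → contributes +20 708 800 mm⁴
  top flange: d = 227 mm → contributes +278 402 400 mm⁴
Total I = 299 694 400 mm⁴.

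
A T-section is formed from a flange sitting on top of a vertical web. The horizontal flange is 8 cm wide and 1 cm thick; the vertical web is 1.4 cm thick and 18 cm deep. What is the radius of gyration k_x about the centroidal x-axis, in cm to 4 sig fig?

Split into non-overlapping primitives; take the origin at the lower-left of the bounding box.
Flange: 8 × 1, A = 8 cm², y = 18.5 cm, Ī = 0.666667 cm⁴.
Web: 1.4 × 18, A = 25.2 cm², y = 9 cm, Ī = 680.4 cm⁴.
Centroid: ȳ = ΣA·y / ΣA = 11.2892 cm.
Transfer each piece to the centroidal x-axis using Ī + A·d² with d = y − 11.2892:
  flange: d = 7.21084 cm → contributes +416.637 cm⁴
  web: d = -2.28916 cm → contributes +812.454 cm⁴
Total I = 1229.09 cm⁴.
Radius of gyration: k = √(I/A) = √(1229.09 / 33.2) = 6.08447 cm.

k_x ≈ 6.084 cm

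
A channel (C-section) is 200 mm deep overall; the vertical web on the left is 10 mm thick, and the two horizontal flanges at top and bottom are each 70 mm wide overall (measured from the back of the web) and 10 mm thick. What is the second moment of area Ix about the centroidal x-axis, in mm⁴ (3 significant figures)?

Break the section into simple shapes (no overlaps), measuring from the bottom-left corner of the bounding box.
Web: 10 × 200, A = 2 000 mm², y = 100 mm, Ī = 6 666 667 mm⁴.
Top flange (beyond web): 60 × 10, A = 600 mm², y = 195 mm, Ī = 5 000 mm⁴.
Bottom flange (beyond web): 60 × 10, A = 600 mm², y = 5 mm, Ī = 5 000 mm⁴.
By symmetry the centroid is at mid-height, ȳ = 100 mm.
Transfer each piece to the centroidal x-axis using Ī + A·d² with d = y − 100:
  web: d = 0 mm → contributes +6 666 667 mm⁴
  top flange (beyond web): d = 95 mm → contributes +5 420 000 mm⁴
  bottom flange (beyond web): d = -95 mm → contributes +5 420 000 mm⁴
Total I = 17 506 667 mm⁴.

Ix ≈ 1.75 × 10⁷ mm⁴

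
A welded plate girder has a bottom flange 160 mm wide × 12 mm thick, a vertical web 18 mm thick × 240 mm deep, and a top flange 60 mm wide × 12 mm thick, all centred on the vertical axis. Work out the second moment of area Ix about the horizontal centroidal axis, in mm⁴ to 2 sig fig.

Ix ≈ 5.9 × 10⁷ mm⁴

Treat the section as a set of non-overlapping primitives; coordinates are from the bounding-box lower-left.
Bottom plate: 160 × 12, A = 1 920 mm², y = 6 mm, Ī = 23 040 mm⁴.
Web plate: 18 × 240, A = 4 320 mm², y = 132 mm, Ī = 20 736 000 mm⁴.
Top plate: 60 × 12, A = 720 mm², y = 258 mm, Ī = 8 640 mm⁴.
Centroid: ȳ = ΣA·y / ΣA = 110.3 mm.
Transfer each piece to the horizontal centroidal axis using Ī + A·d² with d = y − 110.3:
  bottom plate: d = -104.3 mm → contributes +20 900 074 mm⁴
  web plate: d = 21.72 mm → contributes +22 774 773 mm⁴
  top plate: d = 147.7 mm → contributes +15 720 783 mm⁴
Total I = 59 395 630 mm⁴.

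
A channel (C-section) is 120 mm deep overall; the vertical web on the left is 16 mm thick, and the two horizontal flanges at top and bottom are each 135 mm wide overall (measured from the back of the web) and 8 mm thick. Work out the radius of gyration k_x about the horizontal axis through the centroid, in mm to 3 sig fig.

k_x ≈ 46.5 mm

Treat the section as a set of non-overlapping primitives; coordinates are from the bounding-box lower-left.
Web: 16 × 120, A = 1 920 mm², y = 60 mm, Ī = 2 304 000 mm⁴.
Top flange (beyond web): 119 × 8, A = 952 mm², y = 116 mm, Ī = 5077.3 mm⁴.
Bottom flange (beyond web): 119 × 8, A = 952 mm², y = 4 mm, Ī = 5077.3 mm⁴.
By symmetry the centroid is at mid-height, ȳ = 60 mm.
Transfer each piece to the horizontal axis through the centroid using Ī + A·d² with d = y − 60:
  web: d = 0 mm → contributes +2 304 000 mm⁴
  top flange (beyond web): d = 56 mm → contributes +2 990 549 mm⁴
  bottom flange (beyond web): d = -56 mm → contributes +2 990 549 mm⁴
Total I = 8 285 099 mm⁴.
Radius of gyration: k = √(I/A) = √(8 285 099 / 3 824) = 46.547 mm.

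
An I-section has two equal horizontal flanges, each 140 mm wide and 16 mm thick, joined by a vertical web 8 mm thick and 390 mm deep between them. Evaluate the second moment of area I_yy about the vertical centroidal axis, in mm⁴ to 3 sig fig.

I_yy ≈ 7.33 × 10⁶ mm⁴

Split into non-overlapping primitives; take the origin at the lower-left of the bounding box.
Bottom flange: 140 × 16, A = 2 240 mm², x = 70 mm, Ī = 3 658 667 mm⁴.
Web: 8 × 390, A = 3 120 mm², x = 70 mm, Ī = 16 640 mm⁴.
Top flange: 140 × 16, A = 2 240 mm², x = 70 mm, Ī = 3 658 667 mm⁴.
By symmetry the centroid is at mid-width, x̄ = 70 mm.
All pieces are centred on the vertical centroidal axis, so I = ΣĪ = 7 333 973 mm⁴.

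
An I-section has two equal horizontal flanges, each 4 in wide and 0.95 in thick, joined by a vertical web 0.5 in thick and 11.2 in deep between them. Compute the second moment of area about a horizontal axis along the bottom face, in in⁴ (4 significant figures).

I_base ≈ 905.9 in⁴

Decompose the section into non-overlapping parts with the origin at the bottom-left of its bounding rectangle.
Bottom flange: 4 × 0.95, A = 3.8 in², y = 0.475 in, Ī = 0.285792 in⁴.
Web: 0.5 × 11.2, A = 5.6 in², y = 6.55 in, Ī = 58.5387 in⁴.
Top flange: 4 × 0.95, A = 3.8 in², y = 12.625 in, Ī = 0.285792 in⁴.
Transfer each piece to the base of the section using Ī + A·d² with d = y − 0:
  bottom flange: d = 0.475 in → contributes +1.14317 in⁴
  web: d = 6.55 in → contributes +298.793 in⁴
  top flange: d = 12.625 in → contributes +605.97 in⁴
Total I = 905.906 in⁴.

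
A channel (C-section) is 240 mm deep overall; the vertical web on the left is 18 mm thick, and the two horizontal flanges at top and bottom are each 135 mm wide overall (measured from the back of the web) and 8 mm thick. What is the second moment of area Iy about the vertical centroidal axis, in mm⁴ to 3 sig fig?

Treat the section as a set of non-overlapping primitives; coordinates are from the bounding-box lower-left.
Web: 18 × 240, A = 4 320 mm², x = 9 mm, Ī = 116 640 mm⁴.
Top flange (beyond web): 117 × 8, A = 936 mm², x = 76.5 mm, Ī = 1 067 742 mm⁴.
Bottom flange (beyond web): 117 × 8, A = 936 mm², x = 76.5 mm, Ī = 1 067 742 mm⁴.
Centroid: x̄ = ΣA·x / ΣA = 29.407 mm.
Transfer each piece to the vertical centroidal axis using Ī + A·d² with d = x − 29.407:
  web: d = -20.407 mm → contributes +1 915 681 mm⁴
  top flange (beyond web): d = 47.093 mm → contributes +3 143 559 mm⁴
  bottom flange (beyond web): d = 47.093 mm → contributes +3 143 559 mm⁴
Total I = 8 202 798 mm⁴.

Iy ≈ 8.20 × 10⁶ mm⁴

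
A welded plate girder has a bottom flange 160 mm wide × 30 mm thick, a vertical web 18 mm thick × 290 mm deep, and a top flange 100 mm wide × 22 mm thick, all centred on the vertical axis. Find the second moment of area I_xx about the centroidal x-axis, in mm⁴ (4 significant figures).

Break the section into simple shapes (no overlaps), measuring from the bottom-left corner of the bounding box.
Bottom plate: 160 × 30, A = 4 800 mm², y = 15 mm, Ī = 360 000 mm⁴.
Web plate: 18 × 290, A = 5 220 mm², y = 175 mm, Ī = 36 583 500 mm⁴.
Top plate: 100 × 22, A = 2 200 mm², y = 331 mm, Ī = 88733.3 mm⁴.
Centroid: ȳ = ΣA·y / ΣA = 140.237 mm.
Transfer each piece to the centroidal x-axis using Ī + A·d² with d = y − 140.237:
  bottom plate: d = -125.237 mm → contributes +75 645 049 mm⁴
  web plate: d = 34.7627 mm → contributes +42 891 579 mm⁴
  top plate: d = 190.763 mm → contributes +80 147 617 mm⁴
Total I = 198 684 245 mm⁴.

I_xx ≈ 1.987 × 10⁸ mm⁴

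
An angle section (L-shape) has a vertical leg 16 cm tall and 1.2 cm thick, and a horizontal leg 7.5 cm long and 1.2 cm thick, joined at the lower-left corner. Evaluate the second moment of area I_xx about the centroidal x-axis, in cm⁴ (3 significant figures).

Split into non-overlapping primitives; take the origin at the lower-left of the bounding box.
Vertical leg: 1.2 × 16, A = 19.2 cm², y = 8 cm, Ī = 409.6 cm⁴.
Horizontal leg (remainder): 6.3 × 1.2, A = 7.56 cm², y = 0.6 cm, Ī = 0.9072 cm⁴.
Centroid: ȳ = ΣA·y / ΣA = 5.9094 cm.
Transfer each piece to the centroidal x-axis using Ī + A·d² with d = y − 5.9094:
  vertical leg: d = 2.0906 cm → contributes +493.51 cm⁴
  horizontal leg (remainder): d = -5.3094 cm → contributes +214.02 cm⁴
Total I = 707.54 cm⁴.

I_xx ≈ 708 cm⁴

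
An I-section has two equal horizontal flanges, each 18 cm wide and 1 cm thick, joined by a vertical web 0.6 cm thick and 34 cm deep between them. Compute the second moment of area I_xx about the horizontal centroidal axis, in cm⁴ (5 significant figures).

I_xx ≈ 1.2993 × 10⁴ cm⁴

Decompose the section into non-overlapping parts with the origin at the bottom-left of its bounding rectangle.
Bottom flange: 18 × 1, A = 18 cm², y = 0.5 cm, Ī = 1.5 cm⁴.
Web: 0.6 × 34, A = 20.4 cm², y = 18 cm, Ī = 1965.2 cm⁴.
Top flange: 18 × 1, A = 18 cm², y = 35.5 cm, Ī = 1.5 cm⁴.
By symmetry the centroid is at mid-height, ȳ = 18 cm.
Transfer each piece to the horizontal centroidal axis using Ī + A·d² with d = y − 18:
  bottom flange: d = -17.5 cm → contributes +5 514 cm⁴
  web: d = 0 cm → contributes +1965.2 cm⁴
  top flange: d = 17.5 cm → contributes +5 514 cm⁴
Total I = 12993.2 cm⁴.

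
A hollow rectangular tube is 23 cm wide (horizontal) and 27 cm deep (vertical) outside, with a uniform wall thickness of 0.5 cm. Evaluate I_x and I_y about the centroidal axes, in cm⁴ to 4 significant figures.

I_x ≈ 5503 cm⁴, I_y ≈ 4305 cm⁴

Split into non-overlapping primitives; take the origin at the lower-left of the bounding box.
Outer rectangle: 23 × 27, A = 621 cm², y = 13.5 cm, Ī = 37725.8 cm⁴.
Inner void (subtracted): 22 × 26, A = 572 cm², y = 13.5 cm, Ī = 32222.7 cm⁴.
By symmetry the centroid is at mid-height, ȳ = 13.5 cm.
All pieces are centred on the centroidal x-axis, so I = ΣĪ (holes subtracted) = 5503.08 cm⁴.
Repeating about the centroidal y-axis gives I_y = 4305.08 cm⁴.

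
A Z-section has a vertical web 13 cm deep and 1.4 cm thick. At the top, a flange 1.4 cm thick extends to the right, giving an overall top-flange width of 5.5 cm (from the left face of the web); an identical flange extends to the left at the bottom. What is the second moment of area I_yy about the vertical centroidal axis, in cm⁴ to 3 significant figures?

I_yy ≈ 106 cm⁴

Decompose the section into non-overlapping parts with the origin at the bottom-left of its bounding rectangle.
Web: 1.4 × 13, A = 18.2 cm², x = 4.8 cm, Ī = 2.9727 cm⁴.
Top flange (beyond web): 4.1 × 1.4, A = 5.74 cm², x = 7.55 cm, Ī = 8.0408 cm⁴.
Bottom flange (beyond web): 4.1 × 1.4, A = 5.74 cm², x = 2.05 cm, Ī = 8.0408 cm⁴.
Centroid: x̄ = ΣA·x / ΣA = 4.8 cm.
Transfer each piece to the vertical centroidal axis using Ī + A·d² with d = x − 4.8:
  web: d = 0 cm → contributes +2.9727 cm⁴
  top flange (beyond web): d = 2.75 cm → contributes +51.45 cm⁴
  bottom flange (beyond web): d = -2.75 cm → contributes +51.45 cm⁴
Total I = 105.87 cm⁴.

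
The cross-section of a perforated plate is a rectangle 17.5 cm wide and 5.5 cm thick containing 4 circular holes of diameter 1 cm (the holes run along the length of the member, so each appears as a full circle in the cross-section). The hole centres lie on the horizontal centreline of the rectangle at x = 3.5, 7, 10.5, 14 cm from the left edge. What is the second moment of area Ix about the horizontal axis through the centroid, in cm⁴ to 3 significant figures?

Ix ≈ 242 cm⁴

Treat the section as a set of non-overlapping primitives; coordinates are from the bounding-box lower-left.
Plate: 17.5 × 5.5, A = 96.25 cm², y = 2.75 cm, Ī = 242.63 cm⁴.
Hole 1 (subtracted): ⌀1, A = 0.7854 cm², y = 2.75 cm, Ī = 0.049087 cm⁴.
Hole 2 (subtracted): ⌀1, A = 0.7854 cm², y = 2.75 cm, Ī = 0.049087 cm⁴.
Hole 3 (subtracted): ⌀1, A = 0.7854 cm², y = 2.75 cm, Ī = 0.049087 cm⁴.
Hole 4 (subtracted): ⌀1, A = 0.7854 cm², y = 2.75 cm, Ī = 0.049087 cm⁴.
By symmetry the centroid is at mid-height, ȳ = 2.75 cm.
All pieces are centred on the horizontal axis through the centroid, so I = ΣĪ (holes subtracted) = 242.43 cm⁴.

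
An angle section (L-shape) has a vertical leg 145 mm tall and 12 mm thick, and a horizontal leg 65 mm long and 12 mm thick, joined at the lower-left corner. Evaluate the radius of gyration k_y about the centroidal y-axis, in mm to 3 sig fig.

k_y ≈ 16.7 mm

Split into non-overlapping primitives; take the origin at the lower-left of the bounding box.
Vertical leg: 12 × 145, A = 1 740 mm², x = 6 mm, Ī = 20 880 mm⁴.
Horizontal leg (remainder): 53 × 12, A = 636 mm², x = 38.5 mm, Ī = 148 877 mm⁴.
Centroid: x̄ = ΣA·x / ΣA = 14.699 mm.
Transfer each piece to the centroidal y-axis using Ī + A·d² with d = x − 14.699:
  vertical leg: d = -8.6995 mm → contributes +152 565 mm⁴
  horizontal leg (remainder): d = 23.801 mm → contributes +509 148 mm⁴
Total I = 661 713 mm⁴.
Radius of gyration: k = √(I/A) = √(661 713 / 2 376) = 16.688 mm.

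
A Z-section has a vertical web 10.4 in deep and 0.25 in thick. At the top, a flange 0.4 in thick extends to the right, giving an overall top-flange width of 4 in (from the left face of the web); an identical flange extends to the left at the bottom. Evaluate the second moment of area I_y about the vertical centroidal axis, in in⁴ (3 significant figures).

Decompose the section into non-overlapping parts with the origin at the bottom-left of its bounding rectangle.
Web: 0.25 × 10.4, A = 2.6 in², x = 3.875 in, Ī = 0.013542 in⁴.
Top flange (beyond web): 3.75 × 0.4, A = 1.5 in², x = 5.875 in, Ī = 1.7578 in⁴.
Bottom flange (beyond web): 3.75 × 0.4, A = 1.5 in², x = 1.875 in, Ī = 1.7578 in⁴.
Centroid: x̄ = ΣA·x / ΣA = 3.875 in.
Transfer each piece to the vertical centroidal axis using Ī + A·d² with d = x − 3.875:
  web: d = 0 in → contributes +0.013542 in⁴
  top flange (beyond web): d = 2 in → contributes +7.7578 in⁴
  bottom flange (beyond web): d = -2 in → contributes +7.7578 in⁴
Total I = 15.529 in⁴.

I_y ≈ 15.5 in⁴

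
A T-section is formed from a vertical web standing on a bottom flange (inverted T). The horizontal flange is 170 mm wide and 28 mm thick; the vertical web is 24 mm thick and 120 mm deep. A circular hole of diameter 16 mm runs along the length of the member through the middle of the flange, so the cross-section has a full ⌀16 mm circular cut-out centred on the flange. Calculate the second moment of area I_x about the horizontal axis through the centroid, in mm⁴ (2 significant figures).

I_x ≈ 1.3 × 10⁷ mm⁴

Break the section into simple shapes (no overlaps), measuring from the bottom-left corner of the bounding box.
Flange: 170 × 28, A = 4 760 mm², y = 14 mm, Ī = 310 987 mm⁴.
Web: 24 × 120, A = 2 880 mm², y = 88 mm, Ī = 3 456 000 mm⁴.
Hole (subtracted): ⌀16, A = 201.1 mm², y = 14 mm, Ī = 3 217 mm⁴.
Centroid: ȳ = ΣA·y / ΣA = 42.65 mm.
Transfer each piece to the horizontal axis through the centroid using Ī + A·d² with d = y − 42.65:
  flange: d = -28.65 mm → contributes +4 217 897 mm⁴
  web: d = 45.35 mm → contributes +9 379 269 mm⁴
  hole: d = -28.65 mm → contributes −168 245 mm⁴
Total I = 13 428 921 mm⁴.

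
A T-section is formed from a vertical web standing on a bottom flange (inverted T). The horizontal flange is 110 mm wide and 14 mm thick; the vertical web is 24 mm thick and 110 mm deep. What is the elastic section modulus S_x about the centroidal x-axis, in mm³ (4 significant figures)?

S_x ≈ 8.255 × 10⁴ mm³

Decompose the section into non-overlapping parts with the origin at the bottom-left of its bounding rectangle.
Flange: 110 × 14, A = 1 540 mm², y = 7 mm, Ī = 25153.3 mm⁴.
Web: 24 × 110, A = 2 640 mm², y = 69 mm, Ī = 2 662 000 mm⁴.
Centroid: ȳ = ΣA·y / ΣA = 46.1579 mm.
Transfer each piece to the centroidal x-axis using Ī + A·d² with d = y − 46.1579:
  flange: d = -39.1579 mm → contributes +2 386 498 mm⁴
  web: d = 22.8421 mm → contributes +4 039 451 mm⁴
Total I = 6 425 949 mm⁴.
Extreme fibre distance c = 77.8421 mm; S = I/c = 82551.1 mm³.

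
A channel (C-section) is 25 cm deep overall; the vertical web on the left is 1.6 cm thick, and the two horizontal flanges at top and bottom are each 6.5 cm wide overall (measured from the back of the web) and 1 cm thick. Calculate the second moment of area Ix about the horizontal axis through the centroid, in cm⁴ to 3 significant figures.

Ix ≈ 3500 cm⁴

Treat the section as a set of non-overlapping primitives; coordinates are from the bounding-box lower-left.
Web: 1.6 × 25, A = 40 cm², y = 12.5 cm, Ī = 2083.3 cm⁴.
Top flange (beyond web): 4.9 × 1, A = 4.9 cm², y = 24.5 cm, Ī = 0.40833 cm⁴.
Bottom flange (beyond web): 4.9 × 1, A = 4.9 cm², y = 0.5 cm, Ī = 0.40833 cm⁴.
By symmetry the centroid is at mid-height, ȳ = 12.5 cm.
Transfer each piece to the horizontal axis through the centroid using Ī + A·d² with d = y − 12.5:
  web: d = 0 cm → contributes +2083.3 cm⁴
  top flange (beyond web): d = 12 cm → contributes +706.01 cm⁴
  bottom flange (beyond web): d = -12 cm → contributes +706.01 cm⁴
Total I = 3495.4 cm⁴.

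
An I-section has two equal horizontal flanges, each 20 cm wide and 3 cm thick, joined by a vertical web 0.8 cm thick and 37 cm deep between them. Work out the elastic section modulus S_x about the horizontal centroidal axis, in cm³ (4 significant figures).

S_x ≈ 2394 cm³

Decompose the section into non-overlapping parts with the origin at the bottom-left of its bounding rectangle.
Bottom flange: 20 × 3, A = 60 cm², y = 1.5 cm, Ī = 45 cm⁴.
Web: 0.8 × 37, A = 29.6 cm², y = 21.5 cm, Ī = 3376.87 cm⁴.
Top flange: 20 × 3, A = 60 cm², y = 41.5 cm, Ī = 45 cm⁴.
By symmetry the centroid is at mid-height, ȳ = 21.5 cm.
Transfer each piece to the horizontal centroidal axis using Ī + A·d² with d = y − 21.5:
  bottom flange: d = -20 cm → contributes +24 045 cm⁴
  web: d = 0 cm → contributes +3376.87 cm⁴
  top flange: d = 20 cm → contributes +24 045 cm⁴
Total I = 51466.9 cm⁴.
Extreme fibre distance c = 21.5 cm; S = I/c = 2393.81 cm³.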